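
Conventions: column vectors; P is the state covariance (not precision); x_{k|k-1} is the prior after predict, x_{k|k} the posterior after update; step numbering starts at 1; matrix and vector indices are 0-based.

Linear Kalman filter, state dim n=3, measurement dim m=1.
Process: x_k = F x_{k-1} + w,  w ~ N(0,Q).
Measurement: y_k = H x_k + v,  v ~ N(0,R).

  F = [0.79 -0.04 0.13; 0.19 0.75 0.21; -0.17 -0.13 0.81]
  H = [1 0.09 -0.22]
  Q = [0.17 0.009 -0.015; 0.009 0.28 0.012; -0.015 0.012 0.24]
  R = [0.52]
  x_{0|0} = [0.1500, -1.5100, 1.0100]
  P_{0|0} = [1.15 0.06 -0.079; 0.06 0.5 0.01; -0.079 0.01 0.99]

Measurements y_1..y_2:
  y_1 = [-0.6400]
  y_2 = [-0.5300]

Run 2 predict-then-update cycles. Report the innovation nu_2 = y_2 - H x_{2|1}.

innov = [-0.3709]

step 1: x^-=[0.3102, -0.8919, 0.9889]  P^-=[0.8851 0.2146 -0.1177; 0.2146 0.6604 0.0818; -0.1177 0.0818 0.9535]  S=[1.5438]  K=[0.6026; 0.1658; -0.2073]  nu=[-0.6524]  x^+=[-0.0829, -1.0001, 1.1242]  P^+=[0.3245 0.0603 0.0752; 0.0603 0.6179 0.1349; 0.0752 0.1349 0.8872]
step 2: x^-=[0.1206, -0.5297, 1.0547]  P^-=[0.3987 0.1250 0.0721; 0.1250 0.7441 0.1702; 0.0721 0.1702 0.7954]  S=[0.9473]  K=[0.4160; 0.1631; -0.0925]  nu=[-0.3709]  x^+=[-0.0337, -0.5903, 1.0890]  P^+=[0.2348 0.0607 0.1085; 0.0607 0.7189 0.1845; 0.1085 0.1845 0.7873]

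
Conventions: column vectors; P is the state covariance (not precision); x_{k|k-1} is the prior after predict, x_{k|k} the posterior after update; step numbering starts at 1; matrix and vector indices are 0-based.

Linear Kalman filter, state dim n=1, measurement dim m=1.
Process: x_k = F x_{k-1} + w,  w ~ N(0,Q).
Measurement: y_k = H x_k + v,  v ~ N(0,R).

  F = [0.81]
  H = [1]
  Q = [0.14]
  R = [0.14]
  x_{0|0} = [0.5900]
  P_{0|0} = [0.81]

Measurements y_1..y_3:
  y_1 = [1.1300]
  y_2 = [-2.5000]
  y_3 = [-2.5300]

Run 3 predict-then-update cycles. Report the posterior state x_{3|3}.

x_post = [-1.8779]

step 1: x^-=[0.4779]  P^-=[0.6714]  S=[0.8114]  K=[0.8275]  nu=[0.6521]  x^+=[1.0175]  P^+=[0.1158]
step 2: x^-=[0.8242]  P^-=[0.2160]  S=[0.3560]  K=[0.6067]  nu=[-3.3242]  x^+=[-1.1928]  P^+=[0.0849]
step 3: x^-=[-0.9661]  P^-=[0.1957]  S=[0.3357]  K=[0.5830]  nu=[-1.5639]  x^+=[-1.8779]  P^+=[0.0816]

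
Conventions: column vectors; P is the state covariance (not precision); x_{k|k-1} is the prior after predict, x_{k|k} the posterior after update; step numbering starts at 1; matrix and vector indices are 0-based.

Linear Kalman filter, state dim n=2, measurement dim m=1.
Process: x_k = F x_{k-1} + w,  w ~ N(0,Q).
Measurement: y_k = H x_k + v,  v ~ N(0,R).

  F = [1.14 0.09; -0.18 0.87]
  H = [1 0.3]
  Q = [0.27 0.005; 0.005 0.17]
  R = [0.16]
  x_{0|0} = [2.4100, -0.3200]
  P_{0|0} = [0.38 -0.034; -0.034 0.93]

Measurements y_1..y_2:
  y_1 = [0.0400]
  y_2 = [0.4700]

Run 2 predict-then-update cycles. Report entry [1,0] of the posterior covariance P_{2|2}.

step 1: x^-=[2.7186, -0.7122]  P^-=[0.7644 -0.0333; -0.0333 0.8969]  S=[0.9851]  K=[0.7658; 0.2393]  nu=[-2.4649]  x^+=[0.8310, -1.3020]  P^+=[0.1867 -0.2139; -0.2139 0.8405]
step 2: x^-=[0.8301, -1.2824]  P^-=[0.4755 -0.1761; -0.1761 0.8792]  S=[0.6090]  K=[0.6941; 0.1439]  nu=[0.0246]  x^+=[0.8472, -1.2788]  P^+=[0.1821 -0.2370; -0.2370 0.8666]

P_post[1,0] = -0.2370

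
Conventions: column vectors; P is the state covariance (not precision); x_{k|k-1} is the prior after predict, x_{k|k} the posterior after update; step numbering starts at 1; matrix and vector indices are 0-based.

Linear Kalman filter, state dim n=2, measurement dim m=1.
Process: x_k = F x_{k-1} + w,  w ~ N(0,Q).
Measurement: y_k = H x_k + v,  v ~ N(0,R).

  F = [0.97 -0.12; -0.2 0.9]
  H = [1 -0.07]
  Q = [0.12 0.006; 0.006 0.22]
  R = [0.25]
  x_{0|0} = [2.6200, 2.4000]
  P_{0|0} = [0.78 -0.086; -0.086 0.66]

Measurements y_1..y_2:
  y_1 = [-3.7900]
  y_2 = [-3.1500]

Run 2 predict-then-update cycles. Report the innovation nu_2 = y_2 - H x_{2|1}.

step 1: x^-=[2.2534, 1.6360]  P^-=[0.8834 -0.2937; -0.2937 0.8168]  S=[1.1786]  K=[0.7670; -0.2978]  nu=[-5.9289]  x^+=[-2.2942, 3.4013]  P^+=[0.1900 -0.0246; -0.0246 0.7123]
step 2: x^-=[-2.6336, 3.5200]  P^-=[0.3148 -0.1298; -0.1298 0.8134]  S=[0.5869]  K=[0.5518; -0.3182]  nu=[-0.2700]  x^+=[-2.7826, 3.6060]  P^+=[0.1361 -0.0268; -0.0268 0.7540]

innov = [-0.2700]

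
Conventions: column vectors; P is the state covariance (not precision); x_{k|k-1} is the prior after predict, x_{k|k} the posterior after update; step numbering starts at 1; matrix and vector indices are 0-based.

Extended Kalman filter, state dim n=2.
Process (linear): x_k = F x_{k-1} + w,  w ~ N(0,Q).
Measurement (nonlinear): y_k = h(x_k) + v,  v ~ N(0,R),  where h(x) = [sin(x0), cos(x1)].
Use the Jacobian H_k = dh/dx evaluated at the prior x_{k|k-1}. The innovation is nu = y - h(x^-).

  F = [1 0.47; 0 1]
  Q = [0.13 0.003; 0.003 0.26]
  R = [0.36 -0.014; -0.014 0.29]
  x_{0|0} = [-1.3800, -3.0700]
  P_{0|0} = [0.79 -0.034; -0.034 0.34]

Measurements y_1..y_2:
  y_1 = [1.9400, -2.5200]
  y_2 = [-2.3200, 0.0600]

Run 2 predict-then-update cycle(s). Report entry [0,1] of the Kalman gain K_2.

step 1: x^-=[-2.8229, -3.0700]  P^-=[0.9631 0.1288; 0.1288 0.6000]  H_jac=[-0.9496 0.0000; 0.0000 0.0715]  S=[1.2286 -0.0227; -0.0227 0.2931]  K=[-0.7450 -0.0264; -0.0970 0.1389]  nu=[2.2533, -1.5226]  x^+=[-4.4614, -3.5000]  P^+=[0.2820 0.0388; 0.0388 0.5822]
step 2: x^-=[-6.1064, -3.5000]  P^-=[0.5771 0.3154; 0.3154 0.8422]  H_jac=[0.9844 0.0000; 0.0000 -0.3508]  S=[0.9192 -0.1229; -0.1229 0.3937]  K=[0.6057 -0.0920; 0.2478 -0.6732]  nu=[-2.4959, 0.9964]  x^+=[-7.7098, -4.7892]  P^+=[0.2228 0.1002; 0.1002 0.5663]

K[0,1] = -0.0920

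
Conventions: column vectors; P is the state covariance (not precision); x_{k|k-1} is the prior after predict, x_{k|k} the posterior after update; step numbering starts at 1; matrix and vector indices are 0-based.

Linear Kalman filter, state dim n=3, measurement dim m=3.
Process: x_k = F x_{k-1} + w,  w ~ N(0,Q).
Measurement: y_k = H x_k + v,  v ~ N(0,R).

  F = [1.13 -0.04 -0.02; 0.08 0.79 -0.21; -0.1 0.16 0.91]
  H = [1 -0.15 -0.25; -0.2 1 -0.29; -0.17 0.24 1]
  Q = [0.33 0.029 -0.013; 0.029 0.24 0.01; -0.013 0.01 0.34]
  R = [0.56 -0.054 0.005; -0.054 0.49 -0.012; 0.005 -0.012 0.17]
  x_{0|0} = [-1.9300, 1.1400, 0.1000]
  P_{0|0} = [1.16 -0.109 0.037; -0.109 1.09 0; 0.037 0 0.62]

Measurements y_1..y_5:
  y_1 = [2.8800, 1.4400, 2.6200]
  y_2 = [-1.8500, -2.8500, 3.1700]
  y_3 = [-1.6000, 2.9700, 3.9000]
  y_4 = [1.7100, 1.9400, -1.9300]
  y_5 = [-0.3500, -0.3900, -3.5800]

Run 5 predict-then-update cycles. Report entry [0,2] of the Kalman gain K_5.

K[0,2] = 0.0420

step 1: x^-=[-2.2285, 0.7252, 0.4664]  P^-=[1.8214 -0.0038 -0.1444; -0.0038 0.9400 0.0307; -0.1444 0.0307 0.8897]  S=[2.5337 -0.4704 -0.7188; -0.4704 1.5446 0.0687; -0.7188 0.0687 1.2306]  K=[0.7565 0.0160 0.0714; 0.1273 0.6310 0.2480; 0.0487 -0.1485 0.7857]  nu=[5.3339, 0.4044, 1.6007]  x^+=[1.9275, 2.0564, 1.9240]  P^+=[0.4534 0.0783 0.0740; 0.0783 0.3077 -0.0253; 0.0740 -0.0253 0.1542]
step 2: x^-=[2.0573, 1.3747, 1.8871]  P^-=[0.8990 0.1131 0.0227; 0.1131 0.4575 0.0002; 0.0227 0.0002 0.4568]  S=[1.4526 -0.1584 -0.2249; -0.1584 0.9792 -0.0320; -0.2249 -0.0320 0.6623]  K=[0.6146 0.0263 0.0544; 0.1123 0.4687 0.1978; 0.0315 -0.1121 0.6892]  nu=[-3.2294, -3.2660, 1.3027]  x^+=[0.0576, -0.2609, 3.0496]  P^+=[0.3679 0.0694 0.0579; 0.0694 0.2308 -0.0150; 0.0579 -0.0150 0.1321]
step 3: x^-=[0.0145, -0.8419, 2.7276]  P^-=[0.7913 0.1035 0.0146; 0.1035 0.4040 0.0015; 0.0146 0.0015 0.4419]  S=[1.3498 -0.1380 -0.2121; -0.1380 0.9222 -0.0396; -0.2121 -0.0396 0.6453]  K=[0.5818 0.0251 0.0455; 0.1058 0.4390 0.1871; 0.0252 -0.1073 0.6831]  nu=[-1.0589, 4.6058, 1.3770]  x^+=[-0.4234, 1.3257, 3.1472]  P^+=[0.3479 0.0655 0.0538; 0.0655 0.2163 -0.0137; 0.0538 -0.0137 0.1300]
step 4: x^-=[-0.5944, 0.3525, 3.1184]  P^-=[0.7663 0.0997 0.0120; 0.0997 0.3940 0.0010; 0.0120 0.0010 0.4408]  S=[1.3269 -0.1348 -0.2109; -0.1348 0.9126 -0.0418; -0.2109 -0.0418 0.6439]  K=[0.5732 0.0241 0.0428; 0.1037 0.4333 0.1842; 0.0235 -0.1068 0.6825]  nu=[3.1369, 2.3729, -5.2340]  x^+=[1.0371, 0.7418, -0.6338]  P^+=[0.3427 0.0642 0.0527; 0.0642 0.2134 -0.0137; 0.0527 -0.0137 0.1297]
step 5: x^-=[1.1550, 0.8021, -0.5618]  P^-=[0.7598 0.0984 0.0113; 0.0984 0.3920 0.0008; 0.0113 0.0008 0.4406]  S=[1.3211 -0.1343 -0.2108; -0.1343 0.9109 -0.0423; -0.2108 -0.0423 0.6437]  K=[0.5710 0.0238 0.0420; 0.1030 0.4322 0.1835; 0.0230 -0.1068 0.6824]  nu=[-1.5251, -1.1240, -3.0144]  x^+=[0.1309, -0.3940, -2.5338]  P^+=[0.3413 0.0638 0.0524; 0.0638 0.2128 -0.0137; 0.0524 -0.0137 0.1296]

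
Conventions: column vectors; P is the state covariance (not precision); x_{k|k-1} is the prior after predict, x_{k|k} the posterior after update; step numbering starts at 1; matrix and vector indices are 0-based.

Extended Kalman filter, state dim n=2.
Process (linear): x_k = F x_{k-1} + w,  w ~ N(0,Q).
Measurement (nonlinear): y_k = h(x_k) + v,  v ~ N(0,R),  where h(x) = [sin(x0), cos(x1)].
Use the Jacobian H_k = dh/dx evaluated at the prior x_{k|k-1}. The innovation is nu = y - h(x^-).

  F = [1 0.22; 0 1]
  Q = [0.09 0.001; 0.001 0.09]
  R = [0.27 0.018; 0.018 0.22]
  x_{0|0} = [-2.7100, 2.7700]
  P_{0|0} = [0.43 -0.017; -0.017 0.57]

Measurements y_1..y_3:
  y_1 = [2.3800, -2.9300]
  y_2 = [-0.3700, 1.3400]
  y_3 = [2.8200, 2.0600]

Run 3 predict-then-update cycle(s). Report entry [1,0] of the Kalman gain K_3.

step 1: x^-=[-2.1006, 2.7700]  P^-=[0.5401 0.1094; 0.1094 0.6600]  H_jac=[-0.5054 0.0000; 0.0000 -0.3631]  S=[0.4079 0.0381; 0.0381 0.3070]  K=[-0.6647 -0.0469; -0.0634 -0.7727]  nu=[3.2429, -1.9982]  x^+=[-4.1624, 4.1084]  P^+=[0.3568 0.0614; 0.0614 0.4713]
step 2: x^-=[-3.2585, 4.1084]  P^-=[0.4966 0.1661; 0.1661 0.5613]  H_jac=[-0.9932 0.0000; 0.0000 0.8231]  S=[0.7599 -0.1178; -0.1178 0.6003]  K=[-0.6331 0.1035; -0.1009 0.7499]  nu=[-0.4867, 1.9079]  x^+=[-2.7529, 5.5882]  P^+=[0.1702 0.0138; 0.0138 0.1982]
step 3: x^-=[-1.5235, 5.5882]  P^-=[0.2759 0.0584; 0.0584 0.2882]  H_jac=[0.0473 0.0000; 0.0000 0.6404]  S=[0.2706 0.0198; 0.0198 0.3382]  K=[0.0403 0.1083; -0.0298 0.5475]  nu=[3.8189, 1.2919]  x^+=[-1.2297, 6.1818]  P^+=[0.2713 0.0383; 0.0383 0.1873]

K[1,0] = -0.0298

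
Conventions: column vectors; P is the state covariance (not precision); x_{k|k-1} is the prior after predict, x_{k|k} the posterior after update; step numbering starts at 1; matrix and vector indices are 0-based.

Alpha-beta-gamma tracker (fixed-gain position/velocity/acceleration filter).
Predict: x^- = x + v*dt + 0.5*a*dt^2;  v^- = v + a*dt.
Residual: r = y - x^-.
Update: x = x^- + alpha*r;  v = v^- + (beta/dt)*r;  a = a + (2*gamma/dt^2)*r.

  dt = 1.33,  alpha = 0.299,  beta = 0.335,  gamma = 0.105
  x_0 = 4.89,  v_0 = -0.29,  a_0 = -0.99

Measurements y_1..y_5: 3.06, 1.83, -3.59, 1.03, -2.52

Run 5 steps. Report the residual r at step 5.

resid = 6.5946

step 1: x_pred=3.6287  r=-0.5687  x^+=3.4587  v^+=-1.7499  a^+=-1.0575
step 2: x_pred=0.1959  r=1.6341  x^+=0.6845  v^+=-2.7448  a^+=-0.8635
step 3: x_pred=-3.7299  r=0.1399  x^+=-3.6881  v^+=-3.8581  a^+=-0.8469
step 4: x_pred=-9.5684  r=10.5984  x^+=-6.3995  v^+=-2.3150  a^+=0.4113
step 5: x_pred=-9.1146  r=6.5946  x^+=-7.1428  v^+=-0.1069  a^+=1.1942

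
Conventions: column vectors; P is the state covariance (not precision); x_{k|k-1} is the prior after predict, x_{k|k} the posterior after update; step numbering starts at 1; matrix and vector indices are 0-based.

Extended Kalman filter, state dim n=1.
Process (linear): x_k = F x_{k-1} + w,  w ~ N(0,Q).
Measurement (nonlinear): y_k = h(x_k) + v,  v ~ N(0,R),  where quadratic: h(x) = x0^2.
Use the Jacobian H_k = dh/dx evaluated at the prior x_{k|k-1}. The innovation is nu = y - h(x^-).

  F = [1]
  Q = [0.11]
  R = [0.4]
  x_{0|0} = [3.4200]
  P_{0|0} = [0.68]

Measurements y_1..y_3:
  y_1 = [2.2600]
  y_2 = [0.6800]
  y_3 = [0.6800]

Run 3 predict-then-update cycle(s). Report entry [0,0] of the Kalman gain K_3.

K[0,0] = 0.2613

step 1: x^-=[3.4200]  P^-=[0.7900]  H_jac=[6.8400]  S=[37.3606]  K=[0.1446]  nu=[-9.4364]  x^+=[2.0552]  P^+=[0.0085]
step 2: x^-=[2.0552]  P^-=[0.1185]  H_jac=[4.1104]  S=[2.4014]  K=[0.2028]  nu=[-3.5438]  x^+=[1.3366]  P^+=[0.0197]
step 3: x^-=[1.3366]  P^-=[0.1297]  H_jac=[2.6733]  S=[1.3271]  K=[0.2613]  nu=[-1.1066]  x^+=[1.0475]  P^+=[0.0391]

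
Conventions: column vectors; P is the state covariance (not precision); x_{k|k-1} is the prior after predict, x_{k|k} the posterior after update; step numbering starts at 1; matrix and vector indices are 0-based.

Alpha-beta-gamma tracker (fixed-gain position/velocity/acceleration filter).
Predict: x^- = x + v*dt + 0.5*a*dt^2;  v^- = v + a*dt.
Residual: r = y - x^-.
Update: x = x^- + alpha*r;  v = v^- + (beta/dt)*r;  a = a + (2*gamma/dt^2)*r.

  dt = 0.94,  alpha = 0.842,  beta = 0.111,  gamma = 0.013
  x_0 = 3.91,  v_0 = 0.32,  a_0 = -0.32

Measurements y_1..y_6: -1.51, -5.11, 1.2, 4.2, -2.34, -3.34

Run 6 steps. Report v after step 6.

v_post = -2.0023

step 1: x_pred=4.0694  r=-5.5794  x^+=-0.6285  v^+=-0.6396  a^+=-0.4842
step 2: x_pred=-1.4436  r=-3.6664  x^+=-4.5307  v^+=-1.5277  a^+=-0.5921
step 3: x_pred=-6.2283  r=7.4283  x^+=0.0263  v^+=-1.2071  a^+=-0.3735
step 4: x_pred=-1.2733  r=5.4733  x^+=3.3352  v^+=-0.9118  a^+=-0.2124
step 5: x_pred=2.3842  r=-4.7242  x^+=-1.5936  v^+=-1.6694  a^+=-0.3514
step 6: x_pred=-3.3180  r=-0.0220  x^+=-3.3365  v^+=-2.0023  a^+=-0.3521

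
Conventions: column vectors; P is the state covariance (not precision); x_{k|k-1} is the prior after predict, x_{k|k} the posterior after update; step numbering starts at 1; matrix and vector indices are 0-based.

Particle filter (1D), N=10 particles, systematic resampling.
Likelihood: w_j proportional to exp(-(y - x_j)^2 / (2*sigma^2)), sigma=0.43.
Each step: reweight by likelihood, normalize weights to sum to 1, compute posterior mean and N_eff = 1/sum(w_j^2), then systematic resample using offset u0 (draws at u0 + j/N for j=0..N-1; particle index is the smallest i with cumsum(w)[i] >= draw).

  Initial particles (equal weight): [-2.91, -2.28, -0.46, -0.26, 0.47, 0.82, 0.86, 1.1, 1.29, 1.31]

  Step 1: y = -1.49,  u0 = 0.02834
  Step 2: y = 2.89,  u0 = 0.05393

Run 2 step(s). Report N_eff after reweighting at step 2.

step 1: w=[0.0163, 0.7039, 0.2160, 0.0636, 0.0001, 0.0000, 0.0000, 0.0000, 0.0000, 0.0000]  mean=-1.7682  Neff=1.8300  idx=[1, 1, 1, 1, 1, 1, 1, 2, 2, 2]
step 2: w=[0.0000, 0.0000, 0.0000, 0.0000, 0.0000, 0.0000, 0.0000, 0.3333, 0.3333, 0.3333]  mean=-0.4600  Neff=3.0000  idx=[7, 7, 7, 8, 8, 8, 8, 9, 9, 9]

N_eff = 3.0000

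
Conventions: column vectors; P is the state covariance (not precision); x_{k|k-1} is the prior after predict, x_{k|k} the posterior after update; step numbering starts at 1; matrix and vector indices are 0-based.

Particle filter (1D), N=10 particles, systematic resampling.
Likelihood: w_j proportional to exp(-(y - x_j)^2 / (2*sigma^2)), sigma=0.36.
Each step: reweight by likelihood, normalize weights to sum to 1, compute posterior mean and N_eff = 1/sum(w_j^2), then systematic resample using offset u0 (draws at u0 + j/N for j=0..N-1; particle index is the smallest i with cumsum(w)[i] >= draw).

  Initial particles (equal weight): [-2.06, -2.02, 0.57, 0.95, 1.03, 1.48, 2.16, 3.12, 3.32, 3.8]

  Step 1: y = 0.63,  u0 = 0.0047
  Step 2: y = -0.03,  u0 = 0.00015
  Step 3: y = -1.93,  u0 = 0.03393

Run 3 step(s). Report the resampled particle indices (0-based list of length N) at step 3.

step 1: w=[0.0000, 0.0000, 0.4362, 0.2979, 0.2386, 0.0272, 0.0001, 0.0000, 0.0000, 0.0000]  mean=0.8178  Neff=2.9701  idx=[2, 2, 2, 2, 2, 3, 3, 3, 4, 4]
step 2: w=[0.1852, 0.1852, 0.1852, 0.1852, 0.1852, 0.0183, 0.0183, 0.0183, 0.0097, 0.0097]  mean=0.5998  Neff=5.7939  idx=[0, 0, 1, 1, 2, 2, 3, 3, 4, 4]
step 3: w=[0.1000, 0.1000, 0.1000, 0.1000, 0.1000, 0.1000, 0.1000, 0.1000, 0.1000, 0.1000]  mean=0.5700  Neff=10.0000  idx=[0, 1, 2, 3, 4, 5, 6, 7, 8, 9]

resampled_idx = [0, 1, 2, 3, 4, 5, 6, 7, 8, 9]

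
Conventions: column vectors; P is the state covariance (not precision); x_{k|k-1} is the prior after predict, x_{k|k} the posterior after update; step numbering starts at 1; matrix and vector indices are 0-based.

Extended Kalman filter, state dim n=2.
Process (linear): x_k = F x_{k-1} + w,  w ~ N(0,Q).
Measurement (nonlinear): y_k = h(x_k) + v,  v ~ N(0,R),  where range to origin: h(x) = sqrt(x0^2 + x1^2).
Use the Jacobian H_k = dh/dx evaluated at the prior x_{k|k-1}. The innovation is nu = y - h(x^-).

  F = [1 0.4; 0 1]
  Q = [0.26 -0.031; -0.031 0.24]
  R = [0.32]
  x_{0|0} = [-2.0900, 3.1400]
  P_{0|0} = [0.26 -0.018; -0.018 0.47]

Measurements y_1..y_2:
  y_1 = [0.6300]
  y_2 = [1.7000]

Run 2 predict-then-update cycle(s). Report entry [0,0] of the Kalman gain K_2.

step 1: x^-=[-0.8340, 3.1400]  P^-=[0.5808 0.1390; 0.1390 0.7100]  H_jac=[-0.2567 0.9665]  S=[0.9525]  K=[-0.0155; 0.6830]  nu=[-2.6189]  x^+=[-0.7934, 1.3514]  P^+=[0.5806 0.1491; 0.1491 0.2657]
step 2: x^-=[-0.2529, 1.3514]  P^-=[1.0023 0.2244; 0.2244 0.5057]  H_jac=[-0.1839 0.9829]  S=[0.7614]  K=[0.0475; 0.5987]  nu=[0.3251]  x^+=[-0.2374, 1.5461]  P^+=[1.0006 0.2027; 0.2027 0.2328]

K[0,0] = 0.0475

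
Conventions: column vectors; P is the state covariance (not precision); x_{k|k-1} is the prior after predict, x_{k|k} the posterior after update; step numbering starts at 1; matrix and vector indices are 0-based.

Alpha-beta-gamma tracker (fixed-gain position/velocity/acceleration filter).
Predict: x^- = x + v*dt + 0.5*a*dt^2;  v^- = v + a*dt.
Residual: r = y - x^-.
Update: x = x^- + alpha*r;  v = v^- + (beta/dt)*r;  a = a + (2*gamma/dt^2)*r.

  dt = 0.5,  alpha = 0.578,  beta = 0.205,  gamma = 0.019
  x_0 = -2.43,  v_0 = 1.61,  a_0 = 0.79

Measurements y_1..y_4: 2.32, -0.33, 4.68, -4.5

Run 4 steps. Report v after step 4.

step 1: x_pred=-1.5263  r=3.8462  x^+=0.6969  v^+=3.5820  a^+=1.3746
step 2: x_pred=2.6597  r=-2.9897  x^+=0.9317  v^+=3.0435  a^+=0.9202
step 3: x_pred=2.5684  r=2.1116  x^+=3.7889  v^+=4.3693  a^+=1.2412
step 4: x_pred=6.1287  r=-10.6287  x^+=-0.0147  v^+=0.6321  a^+=-0.3744

v_post = 0.6321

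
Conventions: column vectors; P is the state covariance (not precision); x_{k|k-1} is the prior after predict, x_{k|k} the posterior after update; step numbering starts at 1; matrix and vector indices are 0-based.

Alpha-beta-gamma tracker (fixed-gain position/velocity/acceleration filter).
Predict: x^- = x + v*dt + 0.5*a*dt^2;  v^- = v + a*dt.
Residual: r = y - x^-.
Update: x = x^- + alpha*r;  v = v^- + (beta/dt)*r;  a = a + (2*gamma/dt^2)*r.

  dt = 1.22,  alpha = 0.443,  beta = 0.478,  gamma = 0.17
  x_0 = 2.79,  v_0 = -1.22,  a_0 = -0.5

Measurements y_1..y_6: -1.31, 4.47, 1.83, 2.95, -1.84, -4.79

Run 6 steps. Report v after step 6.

v_post = -3.6748

step 1: x_pred=0.9295  r=-2.2395  x^+=-0.0626  v^+=-2.7074  a^+=-1.0116
step 2: x_pred=-4.1185  r=8.5885  x^+=-0.3138  v^+=-0.5766  a^+=0.9503
step 3: x_pred=-0.3100  r=2.1400  x^+=0.6380  v^+=1.4213  a^+=1.4392
step 4: x_pred=3.4430  r=-0.4930  x^+=3.2246  v^+=2.9839  a^+=1.3265
step 5: x_pred=7.8522  r=-9.6922  x^+=3.5585  v^+=0.8048  a^+=-0.8875
step 6: x_pred=3.8800  r=-8.6700  x^+=0.0392  v^+=-3.6748  a^+=-2.8680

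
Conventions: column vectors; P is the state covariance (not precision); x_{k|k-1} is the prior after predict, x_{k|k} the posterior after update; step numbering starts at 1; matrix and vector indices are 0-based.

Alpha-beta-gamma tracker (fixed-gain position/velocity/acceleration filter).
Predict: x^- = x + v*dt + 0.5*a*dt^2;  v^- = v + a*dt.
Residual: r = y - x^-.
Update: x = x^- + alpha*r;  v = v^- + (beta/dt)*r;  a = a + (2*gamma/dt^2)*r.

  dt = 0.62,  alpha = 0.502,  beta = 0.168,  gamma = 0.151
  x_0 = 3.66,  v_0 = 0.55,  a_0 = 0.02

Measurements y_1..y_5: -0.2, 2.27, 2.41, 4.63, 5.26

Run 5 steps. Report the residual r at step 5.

resid = 3.4681

step 1: x_pred=4.0048  r=-4.2048  x^+=1.8940  v^+=-0.5770  a^+=-3.2835
step 2: x_pred=0.9052  r=1.3648  x^+=1.5903  v^+=-2.2429  a^+=-2.2113
step 3: x_pred=-0.2253  r=2.6353  x^+=1.0976  v^+=-2.8998  a^+=-0.1409
step 4: x_pred=-0.7273  r=5.3573  x^+=1.9620  v^+=-1.5355  a^+=4.0681
step 5: x_pred=1.7919  r=3.4681  x^+=3.5329  v^+=1.9264  a^+=6.7927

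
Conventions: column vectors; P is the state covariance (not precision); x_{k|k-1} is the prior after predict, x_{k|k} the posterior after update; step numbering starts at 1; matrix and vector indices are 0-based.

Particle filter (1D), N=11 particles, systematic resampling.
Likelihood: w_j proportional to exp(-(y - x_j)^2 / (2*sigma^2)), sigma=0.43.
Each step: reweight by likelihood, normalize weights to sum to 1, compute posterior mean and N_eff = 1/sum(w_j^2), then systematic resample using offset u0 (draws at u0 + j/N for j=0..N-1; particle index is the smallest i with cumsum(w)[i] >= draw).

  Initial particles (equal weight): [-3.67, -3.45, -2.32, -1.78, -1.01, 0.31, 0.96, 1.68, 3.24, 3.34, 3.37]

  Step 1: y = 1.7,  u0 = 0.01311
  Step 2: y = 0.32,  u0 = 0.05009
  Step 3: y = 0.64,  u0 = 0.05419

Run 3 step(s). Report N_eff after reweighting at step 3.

N_eff = 10.1370

step 1: w=[0.0000, 0.0000, 0.0000, 0.0000, 0.0000, 0.0044, 0.1842, 0.8091, 0.0013, 0.0006, 0.0004]  mean=1.5451  Neff=1.4522  idx=[6, 6, 7, 7, 7, 7, 7, 7, 7, 7, 7]
step 2: w=[0.4580, 0.4580, 0.0093, 0.0093, 0.0093, 0.0093, 0.0093, 0.0093, 0.0093, 0.0093, 0.0093]  mean=1.0204  Neff=2.3789  idx=[0, 0, 0, 0, 0, 1, 1, 1, 1, 1, 6]
step 3: w=[0.0993, 0.0993, 0.0993, 0.0993, 0.0993, 0.0993, 0.0993, 0.0993, 0.0993, 0.0993, 0.0070]  mean=0.9651  Neff=10.1370  idx=[0, 1, 2, 3, 4, 5, 6, 6, 7, 8, 9]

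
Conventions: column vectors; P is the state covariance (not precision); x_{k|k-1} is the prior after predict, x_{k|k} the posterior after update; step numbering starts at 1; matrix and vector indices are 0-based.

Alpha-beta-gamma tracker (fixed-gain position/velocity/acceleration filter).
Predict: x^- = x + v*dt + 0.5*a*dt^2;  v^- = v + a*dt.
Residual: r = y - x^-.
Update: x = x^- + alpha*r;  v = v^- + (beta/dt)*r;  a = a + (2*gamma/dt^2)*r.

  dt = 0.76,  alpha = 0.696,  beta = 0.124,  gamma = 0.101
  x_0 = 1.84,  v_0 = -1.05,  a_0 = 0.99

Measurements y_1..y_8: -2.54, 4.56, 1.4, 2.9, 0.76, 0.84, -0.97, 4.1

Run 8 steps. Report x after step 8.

x_post = 2.7601

step 1: x_pred=1.3279  r=-3.8679  x^+=-1.3642  v^+=-0.9287  a^+=-0.3627
step 2: x_pred=-2.1747  r=6.7347  x^+=2.5127  v^+=-0.1055  a^+=1.9926
step 3: x_pred=3.0079  r=-1.6079  x^+=1.8888  v^+=1.1465  a^+=1.4303
step 4: x_pred=3.1732  r=-0.2732  x^+=2.9831  v^+=2.1889  a^+=1.3347
step 5: x_pred=5.0321  r=-4.2721  x^+=2.0587  v^+=2.5063  a^+=-0.1593
step 6: x_pred=3.9175  r=-3.0775  x^+=1.7756  v^+=1.8831  a^+=-1.2356
step 7: x_pred=2.8498  r=-3.8198  x^+=0.1912  v^+=0.3208  a^+=-2.5715
step 8: x_pred=-0.3076  r=4.4076  x^+=2.7601  v^+=-0.9144  a^+=-1.0300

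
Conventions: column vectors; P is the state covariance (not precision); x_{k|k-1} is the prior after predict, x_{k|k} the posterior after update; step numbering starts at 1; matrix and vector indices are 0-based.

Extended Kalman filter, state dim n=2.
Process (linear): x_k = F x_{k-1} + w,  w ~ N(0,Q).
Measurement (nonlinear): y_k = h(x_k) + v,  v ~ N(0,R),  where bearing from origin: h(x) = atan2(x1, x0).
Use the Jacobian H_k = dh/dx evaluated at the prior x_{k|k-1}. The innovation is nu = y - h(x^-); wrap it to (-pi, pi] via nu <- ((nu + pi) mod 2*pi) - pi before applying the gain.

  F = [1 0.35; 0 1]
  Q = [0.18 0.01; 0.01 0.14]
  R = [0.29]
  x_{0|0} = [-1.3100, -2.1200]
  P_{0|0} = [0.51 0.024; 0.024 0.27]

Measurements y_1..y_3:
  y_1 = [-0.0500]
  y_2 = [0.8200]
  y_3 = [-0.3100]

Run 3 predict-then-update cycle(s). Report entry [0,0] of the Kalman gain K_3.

K[0,0] = 0.9012

step 1: x^-=[-2.0520, -2.1200]  P^-=[0.7399 0.1285; 0.1285 0.4100]  H_jac=[0.2435 -0.2357]  S=[0.3419]  K=[0.4384; -0.1911]  nu=[2.2899]  x^+=[-1.0481, -2.5577]  P^+=[0.6742 0.1572; 0.1572 0.3975]
step 2: x^-=[-1.9433, -2.5577]  P^-=[1.0129 0.3063; 0.3063 0.5375]  H_jac=[0.2479 -0.1883]  S=[0.3427]  K=[0.5643; -0.0739]  nu=[3.0405]  x^+=[-0.2275, -2.7823]  P^+=[0.9037 0.3206; 0.3206 0.5356]
step 3: x^-=[-1.2013, -2.7823]  P^-=[1.3737 0.5180; 0.5180 0.6756]  H_jac=[0.3029 -0.1308]  S=[0.3866]  K=[0.9012; 0.1773]  nu=[1.6684]  x^+=[0.3023, -2.4864]  P^+=[1.0597 0.4562; 0.4562 0.6635]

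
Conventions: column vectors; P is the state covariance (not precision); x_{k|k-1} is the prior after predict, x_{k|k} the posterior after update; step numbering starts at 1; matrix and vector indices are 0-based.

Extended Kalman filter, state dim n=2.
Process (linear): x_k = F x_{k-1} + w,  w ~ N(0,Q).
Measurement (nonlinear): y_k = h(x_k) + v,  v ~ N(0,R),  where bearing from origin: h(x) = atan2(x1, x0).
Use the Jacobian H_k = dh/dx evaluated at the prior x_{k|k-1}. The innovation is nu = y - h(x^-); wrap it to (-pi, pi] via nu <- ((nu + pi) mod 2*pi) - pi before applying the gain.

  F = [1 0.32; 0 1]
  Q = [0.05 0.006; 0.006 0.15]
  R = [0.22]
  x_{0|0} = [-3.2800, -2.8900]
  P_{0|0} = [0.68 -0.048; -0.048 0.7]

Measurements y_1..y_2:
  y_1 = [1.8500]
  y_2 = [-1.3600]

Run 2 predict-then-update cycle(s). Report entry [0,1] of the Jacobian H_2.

H_jac[0,1] = -0.1661

step 1: x^-=[-4.2048, -2.8900]  P^-=[0.7710 0.1820; 0.1820 0.8500]  H_jac=[0.1110 -0.1615]  S=[0.2452]  K=[0.2292; -0.4776]  nu=[-1.8938]  x^+=[-4.6389, -1.9855]  P^+=[0.7581 0.2088; 0.2088 0.7941]
step 2: x^-=[-5.2742, -1.9855]  P^-=[1.0231 0.4689; 0.4689 0.9441]  H_jac=[0.0625 -0.1661]  S=[0.2403]  K=[-0.0579; -0.5304]  nu=[1.4215]  x^+=[-5.3566, -2.7396]  P^+=[1.0222 0.4616; 0.4616 0.8765]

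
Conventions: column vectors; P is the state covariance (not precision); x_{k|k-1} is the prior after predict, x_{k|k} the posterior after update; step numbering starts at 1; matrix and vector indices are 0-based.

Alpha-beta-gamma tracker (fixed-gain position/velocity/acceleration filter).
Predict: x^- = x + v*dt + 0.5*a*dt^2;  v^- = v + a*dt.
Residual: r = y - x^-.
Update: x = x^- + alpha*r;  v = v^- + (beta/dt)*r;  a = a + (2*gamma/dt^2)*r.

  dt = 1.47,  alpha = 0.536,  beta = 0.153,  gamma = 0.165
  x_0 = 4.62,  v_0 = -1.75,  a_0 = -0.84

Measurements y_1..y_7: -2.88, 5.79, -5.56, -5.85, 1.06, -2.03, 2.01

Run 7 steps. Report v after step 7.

v_post = 7.5609

step 1: x_pred=1.1399  r=-4.0199  x^+=-1.0148  v^+=-3.4032  a^+=-1.4539
step 2: x_pred=-7.5883  r=13.3783  x^+=-0.4175  v^+=-4.1480  a^+=0.5892
step 3: x_pred=-5.8785  r=0.3185  x^+=-5.7078  v^+=-3.2488  a^+=0.6378
step 4: x_pred=-9.7944  r=3.9444  x^+=-7.6802  v^+=-1.9007  a^+=1.2402
step 5: x_pred=-9.1342  r=10.1942  x^+=-3.6701  v^+=0.9834  a^+=2.7970
step 6: x_pred=0.7975  r=-2.8275  x^+=-0.7180  v^+=4.8007  a^+=2.3652
step 7: x_pred=8.8944  r=-6.8844  x^+=5.2044  v^+=7.5609  a^+=1.3138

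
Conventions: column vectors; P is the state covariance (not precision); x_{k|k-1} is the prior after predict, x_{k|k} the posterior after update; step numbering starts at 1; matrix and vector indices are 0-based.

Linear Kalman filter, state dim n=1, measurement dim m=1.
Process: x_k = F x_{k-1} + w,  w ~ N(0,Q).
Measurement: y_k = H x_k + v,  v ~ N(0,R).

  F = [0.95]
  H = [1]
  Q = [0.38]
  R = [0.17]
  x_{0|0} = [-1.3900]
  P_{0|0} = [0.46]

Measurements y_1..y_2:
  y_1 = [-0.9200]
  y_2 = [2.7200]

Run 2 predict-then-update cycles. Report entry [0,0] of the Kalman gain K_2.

step 1: x^-=[-1.3205]  P^-=[0.7952]  S=[0.9652]  K=[0.8239]  nu=[0.4005]  x^+=[-0.9905]  P^+=[0.1401]
step 2: x^-=[-0.9410]  P^-=[0.5064]  S=[0.6764]  K=[0.7487]  nu=[3.6610]  x^+=[1.7999]  P^+=[0.1273]

K[0,0] = 0.7487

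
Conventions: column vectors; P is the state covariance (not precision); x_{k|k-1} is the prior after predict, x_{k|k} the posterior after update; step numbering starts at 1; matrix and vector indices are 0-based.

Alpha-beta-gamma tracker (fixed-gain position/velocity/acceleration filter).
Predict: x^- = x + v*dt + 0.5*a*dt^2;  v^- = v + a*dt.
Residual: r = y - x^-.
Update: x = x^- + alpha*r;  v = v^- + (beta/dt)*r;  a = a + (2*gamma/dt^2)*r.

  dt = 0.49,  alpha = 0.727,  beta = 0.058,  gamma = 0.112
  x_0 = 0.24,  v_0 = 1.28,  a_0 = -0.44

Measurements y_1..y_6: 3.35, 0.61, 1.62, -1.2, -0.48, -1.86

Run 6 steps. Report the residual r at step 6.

step 1: x_pred=0.8144  r=2.5356  x^+=2.6578  v^+=1.3645  a^+=1.9256
step 2: x_pred=3.5576  r=-2.9476  x^+=1.4147  v^+=1.9592  a^+=-0.8243
step 3: x_pred=2.2757  r=-0.6557  x^+=1.7990  v^+=1.4776  a^+=-1.4361
step 4: x_pred=2.3507  r=-3.5507  x^+=-0.2307  v^+=0.3537  a^+=-4.7486
step 5: x_pred=-0.6274  r=0.1474  x^+=-0.5203  v^+=-1.9557  a^+=-4.6111
step 6: x_pred=-2.0321  r=0.1721  x^+=-1.9070  v^+=-4.1948  a^+=-4.4505

resid = 0.1721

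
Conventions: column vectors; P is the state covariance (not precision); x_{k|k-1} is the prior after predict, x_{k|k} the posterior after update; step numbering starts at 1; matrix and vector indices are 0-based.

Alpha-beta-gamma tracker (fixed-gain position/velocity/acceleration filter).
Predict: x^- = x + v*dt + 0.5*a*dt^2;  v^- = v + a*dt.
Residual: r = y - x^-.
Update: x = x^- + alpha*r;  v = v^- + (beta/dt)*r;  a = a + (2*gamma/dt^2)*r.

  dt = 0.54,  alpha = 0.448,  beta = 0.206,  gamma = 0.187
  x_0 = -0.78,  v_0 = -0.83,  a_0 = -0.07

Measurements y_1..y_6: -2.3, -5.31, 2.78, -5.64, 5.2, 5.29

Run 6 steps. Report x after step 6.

step 1: x_pred=-1.2384  r=-1.0616  x^+=-1.7140  v^+=-1.2728  a^+=-1.4316
step 2: x_pred=-2.6100  r=-2.7000  x^+=-3.8196  v^+=-3.0758  a^+=-4.8945
step 3: x_pred=-6.1942  r=8.9742  x^+=-2.1737  v^+=-2.2954  a^+=6.6156
step 4: x_pred=-2.4487  r=-3.1913  x^+=-3.8784  v^+=0.0596  a^+=2.5225
step 5: x_pred=-3.4784  r=8.6784  x^+=0.4095  v^+=4.7324  a^+=13.6533
step 6: x_pred=4.9557  r=0.3343  x^+=5.1054  v^+=12.2327  a^+=14.0821

x_post = 5.1054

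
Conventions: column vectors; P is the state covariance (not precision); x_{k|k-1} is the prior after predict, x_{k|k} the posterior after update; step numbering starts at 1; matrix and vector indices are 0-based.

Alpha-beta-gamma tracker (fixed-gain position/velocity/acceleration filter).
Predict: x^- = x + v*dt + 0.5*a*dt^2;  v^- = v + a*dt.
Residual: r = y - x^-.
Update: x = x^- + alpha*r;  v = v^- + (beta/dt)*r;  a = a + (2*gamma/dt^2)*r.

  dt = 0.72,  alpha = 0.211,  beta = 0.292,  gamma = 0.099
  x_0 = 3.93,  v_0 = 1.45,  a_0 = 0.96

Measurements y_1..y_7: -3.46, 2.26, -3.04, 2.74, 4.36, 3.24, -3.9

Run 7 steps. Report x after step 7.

x_post = 3.0112

step 1: x_pred=5.2228  r=-8.6828  x^+=3.3908  v^+=-1.3802  a^+=-2.3564
step 2: x_pred=1.7863  r=0.4737  x^+=1.8862  v^+=-2.8846  a^+=-2.1754
step 3: x_pred=-0.7546  r=-2.2854  x^+=-1.2368  v^+=-5.3778  a^+=-3.0483
step 4: x_pred=-5.8989  r=8.6389  x^+=-4.0761  v^+=-4.0690  a^+=0.2513
step 5: x_pred=-6.9407  r=11.3007  x^+=-4.5562  v^+=0.6950  a^+=4.5675
step 6: x_pred=-2.8720  r=6.1120  x^+=-1.5823  v^+=6.4623  a^+=6.9019
step 7: x_pred=4.8595  r=-8.7595  x^+=3.0112  v^+=7.8792  a^+=3.5563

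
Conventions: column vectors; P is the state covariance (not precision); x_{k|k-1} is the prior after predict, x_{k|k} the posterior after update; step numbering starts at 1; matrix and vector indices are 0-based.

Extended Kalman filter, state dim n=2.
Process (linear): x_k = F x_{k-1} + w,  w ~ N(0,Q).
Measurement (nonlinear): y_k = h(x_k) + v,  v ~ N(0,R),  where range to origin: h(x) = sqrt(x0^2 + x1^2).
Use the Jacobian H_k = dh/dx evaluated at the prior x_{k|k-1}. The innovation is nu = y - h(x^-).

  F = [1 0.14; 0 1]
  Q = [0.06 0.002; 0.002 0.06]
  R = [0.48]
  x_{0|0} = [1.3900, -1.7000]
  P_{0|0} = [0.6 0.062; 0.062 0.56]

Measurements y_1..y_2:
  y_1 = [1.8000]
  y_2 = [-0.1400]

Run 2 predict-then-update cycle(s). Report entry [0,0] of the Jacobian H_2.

H_jac[0,0] = 0.4763

step 1: x^-=[1.1520, -1.7000]  P^-=[0.6883 0.1424; 0.1424 0.6200]  H_jac=[0.5610 -0.8278]  S=[0.9892]  K=[0.2712; -0.4381]  nu=[-0.2536]  x^+=[1.0832, -1.5889]  P^+=[0.6156 0.2599; 0.2599 0.4301]
step 2: x^-=[0.8608, -1.5889]  P^-=[0.7568 0.3221; 0.3221 0.4901]  H_jac=[0.4763 -0.8793]  S=[0.7608]  K=[0.1015; -0.3648]  nu=[-1.9471]  x^+=[0.6631, -0.8787]  P^+=[0.7490 0.3503; 0.3503 0.3889]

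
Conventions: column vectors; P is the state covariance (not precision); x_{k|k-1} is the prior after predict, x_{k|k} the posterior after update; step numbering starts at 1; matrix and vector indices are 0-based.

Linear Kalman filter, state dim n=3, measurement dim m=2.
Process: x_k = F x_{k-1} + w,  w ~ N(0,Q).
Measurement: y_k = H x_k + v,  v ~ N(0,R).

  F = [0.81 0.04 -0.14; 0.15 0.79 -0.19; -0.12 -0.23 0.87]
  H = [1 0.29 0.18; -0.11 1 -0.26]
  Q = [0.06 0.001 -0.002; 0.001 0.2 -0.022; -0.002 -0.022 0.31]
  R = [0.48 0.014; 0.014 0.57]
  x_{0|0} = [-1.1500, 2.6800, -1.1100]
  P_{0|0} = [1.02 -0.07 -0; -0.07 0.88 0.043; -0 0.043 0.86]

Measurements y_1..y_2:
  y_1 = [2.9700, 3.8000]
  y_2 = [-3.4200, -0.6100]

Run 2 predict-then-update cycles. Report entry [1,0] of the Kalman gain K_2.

step 1: x^-=[-0.6689, 2.1556, -1.4441]  P^-=[0.7425 0.1253 -0.1977; 0.1253 0.7737 -0.3019; -0.1977 -0.3019 1.0011]  S=[1.2900 0.2549; 0.2549 1.5385]  K=[0.5830 -0.0348; 0.1254 0.5242; -0.0125 -0.3492]  nu=[3.2737, 1.1954]  x^+=[1.1982, 3.1926, -1.9023]  P^+=[0.3125 -0.0177 -0.1553; -0.0177 0.2972 -0.0054; -0.1553 -0.0054 0.8110]
step 2: x^-=[1.3646, 3.0633, -2.5331]  P^-=[0.3155 0.0863 -0.2429; 0.0863 0.4281 -0.2412; -0.2429 -0.2412 0.9777]  S=[0.8006 0.1840; 0.1840 1.1605]  K=[0.3612 0.0416; 0.1176 0.3961; -0.0811 -0.3910]  nu=[-5.2170, -4.1818]  x^+=[-0.6937, 0.7934, -0.4749]  P^+=[0.2035 0.0059 -0.1740; 0.0059 0.2178 -0.0395; -0.1740 -0.0395 0.7834]

K[1,0] = 0.1176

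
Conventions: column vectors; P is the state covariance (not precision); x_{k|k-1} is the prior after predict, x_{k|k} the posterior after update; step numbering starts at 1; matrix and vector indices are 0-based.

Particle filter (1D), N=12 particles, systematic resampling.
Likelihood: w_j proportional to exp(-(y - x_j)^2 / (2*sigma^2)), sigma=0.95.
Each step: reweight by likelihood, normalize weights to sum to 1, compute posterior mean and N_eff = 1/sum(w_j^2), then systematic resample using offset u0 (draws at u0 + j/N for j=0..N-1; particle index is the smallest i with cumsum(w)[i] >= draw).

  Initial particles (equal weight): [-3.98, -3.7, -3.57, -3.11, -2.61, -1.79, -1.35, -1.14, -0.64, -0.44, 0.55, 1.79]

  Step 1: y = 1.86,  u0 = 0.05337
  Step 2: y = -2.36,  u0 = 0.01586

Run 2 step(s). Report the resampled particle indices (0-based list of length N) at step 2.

step 1: w=[0.0000, 0.0000, 0.0000, 0.0000, 0.0000, 0.0004, 0.0022, 0.0046, 0.0212, 0.0361, 0.2613, 0.6742]  mean=1.3120  Neff=1.9063  idx=[9, 10, 10, 10, 11, 11, 11, 11, 11, 11, 11, 11]
step 2: w=[0.8220, 0.0581, 0.0581, 0.0581, 0.0005, 0.0005, 0.0005, 0.0005, 0.0005, 0.0005, 0.0005, 0.0005]  mean=-0.2593  Neff=1.4582  idx=[0, 0, 0, 0, 0, 0, 0, 0, 0, 0, 1, 2]

resampled_idx = [0, 0, 0, 0, 0, 0, 0, 0, 0, 0, 1, 2]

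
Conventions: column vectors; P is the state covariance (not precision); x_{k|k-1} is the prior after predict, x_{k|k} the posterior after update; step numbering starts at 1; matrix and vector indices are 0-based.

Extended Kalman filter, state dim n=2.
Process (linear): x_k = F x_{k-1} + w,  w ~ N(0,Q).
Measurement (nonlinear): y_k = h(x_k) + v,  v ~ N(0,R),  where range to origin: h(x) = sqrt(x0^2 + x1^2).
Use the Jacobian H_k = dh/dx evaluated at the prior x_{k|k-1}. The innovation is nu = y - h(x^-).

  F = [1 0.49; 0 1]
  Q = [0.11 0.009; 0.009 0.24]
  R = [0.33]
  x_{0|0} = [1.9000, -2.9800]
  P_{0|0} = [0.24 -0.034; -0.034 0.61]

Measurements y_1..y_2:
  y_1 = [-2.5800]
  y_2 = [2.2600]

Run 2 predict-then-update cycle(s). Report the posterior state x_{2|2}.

step 1: x^-=[0.4398, -2.9800]  P^-=[0.4631 0.2739; 0.2739 0.8500]  H_jac=[0.1460 -0.9893]  S=[1.0926]  K=[-0.1861; -0.7330]  nu=[-5.5923]  x^+=[1.4806, 1.1192]  P^+=[0.4253 0.1248; 0.1248 0.2629]
step 2: x^-=[2.0289, 1.1192]  P^-=[0.7208 0.2627; 0.2627 0.5029]  H_jac=[0.8756 0.4830]  S=[1.2222]  K=[0.6202; 0.3870]  nu=[-0.0571]  x^+=[1.9935, 1.0970]  P^+=[0.2506 -0.0306; -0.0306 0.3199]

x_post = [1.9935, 1.0970]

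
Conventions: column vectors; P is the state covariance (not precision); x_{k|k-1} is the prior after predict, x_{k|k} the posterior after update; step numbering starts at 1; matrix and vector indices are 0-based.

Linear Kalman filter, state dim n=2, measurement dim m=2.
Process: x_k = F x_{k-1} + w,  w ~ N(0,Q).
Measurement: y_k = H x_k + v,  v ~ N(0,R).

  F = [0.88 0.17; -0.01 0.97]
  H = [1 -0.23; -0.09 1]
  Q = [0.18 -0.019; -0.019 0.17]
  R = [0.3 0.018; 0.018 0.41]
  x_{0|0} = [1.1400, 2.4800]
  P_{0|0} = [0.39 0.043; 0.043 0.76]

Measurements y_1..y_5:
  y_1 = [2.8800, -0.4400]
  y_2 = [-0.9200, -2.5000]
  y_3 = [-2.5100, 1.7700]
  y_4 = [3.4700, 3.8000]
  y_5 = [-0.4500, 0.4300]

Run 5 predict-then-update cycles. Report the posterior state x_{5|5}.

step 1: x^-=[1.4248, 2.3942]  P^-=[0.5168 0.1395; 0.1395 0.8843]  S=[0.7994 -0.0895; -0.0895 1.2734]  K=[0.6194 0.1166; -0.0033 0.6844]  nu=[2.0059, -2.7060]  x^+=[2.3518, 0.5358]  P^+=[0.2057 0.0775; 0.0775 0.2875]
step 2: x^-=[2.1607, 0.4962]  P^-=[0.3708 0.0926; 0.0926 0.4390]  S=[0.6514 -0.0218; -0.0218 0.8354]  K=[0.5394 0.0850; 0.0044 0.5157]  nu=[-2.9666, -2.8017]  x^+=[0.3225, -0.9617]  P^+=[0.1773 0.0605; 0.0605 0.2170]
step 3: x^-=[0.1203, -0.9361]  P^-=[0.3416 0.0668; 0.0668 0.3730]  S=[0.6307 -0.0304; -0.0304 0.7737]  K=[0.5206 0.0670; -0.0073 0.4740]  nu=[-2.8456, 2.7169]  x^+=[-1.1791, 0.3726]  P^+=[0.1694 0.0521; 0.0521 0.1989]
step 4: x^-=[-0.9743, 0.3732]  P^-=[0.3325 0.0567; 0.0567 0.3561]  S=[0.6253 -0.0360; -0.0360 0.7586]  K=[0.5143 0.0597; -0.0138 0.4621]  nu=[4.5301, 3.3391]  x^+=[1.5550, 1.8537]  P^+=[0.1666 0.0487; 0.0487 0.1936]
step 5: x^-=[1.6835, 1.7826]  P^-=[0.3292 0.0530; 0.0530 0.3512]  S=[0.6234 -0.0384; -0.0384 0.7544]  K=[0.5120 0.0570; -0.0164 0.4584]  nu=[-1.7235, -1.2011]  x^+=[0.7327, 1.2603]  P^+=[0.1655 0.0475; 0.0475 0.1919]

x_post = [0.7327, 1.2603]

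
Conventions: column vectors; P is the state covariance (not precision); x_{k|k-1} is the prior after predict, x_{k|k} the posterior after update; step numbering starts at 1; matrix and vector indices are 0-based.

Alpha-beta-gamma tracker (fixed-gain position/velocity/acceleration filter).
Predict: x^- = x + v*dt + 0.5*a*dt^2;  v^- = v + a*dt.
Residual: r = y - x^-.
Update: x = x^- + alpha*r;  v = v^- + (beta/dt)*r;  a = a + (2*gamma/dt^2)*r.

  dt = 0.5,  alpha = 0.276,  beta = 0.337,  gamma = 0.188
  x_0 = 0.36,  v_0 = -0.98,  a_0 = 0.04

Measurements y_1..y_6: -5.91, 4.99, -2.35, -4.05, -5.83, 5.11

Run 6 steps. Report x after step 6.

step 1: x_pred=-0.1250  r=-5.7850  x^+=-1.7217  v^+=-4.8591  a^+=-8.6606
step 2: x_pred=-5.2338  r=10.2238  x^+=-2.4120  v^+=-2.2986  a^+=6.7159
step 3: x_pred=-2.7218  r=0.3718  x^+=-2.6192  v^+=1.3100  a^+=7.2751
step 4: x_pred=-1.0548  r=-2.9952  x^+=-1.8815  v^+=2.9288  a^+=2.7704
step 5: x_pred=-0.0708  r=-5.7592  x^+=-1.6603  v^+=0.4323  a^+=-5.8915
step 6: x_pred=-2.1806  r=7.2906  x^+=-0.1684  v^+=2.4004  a^+=5.0736

x_post = -0.1684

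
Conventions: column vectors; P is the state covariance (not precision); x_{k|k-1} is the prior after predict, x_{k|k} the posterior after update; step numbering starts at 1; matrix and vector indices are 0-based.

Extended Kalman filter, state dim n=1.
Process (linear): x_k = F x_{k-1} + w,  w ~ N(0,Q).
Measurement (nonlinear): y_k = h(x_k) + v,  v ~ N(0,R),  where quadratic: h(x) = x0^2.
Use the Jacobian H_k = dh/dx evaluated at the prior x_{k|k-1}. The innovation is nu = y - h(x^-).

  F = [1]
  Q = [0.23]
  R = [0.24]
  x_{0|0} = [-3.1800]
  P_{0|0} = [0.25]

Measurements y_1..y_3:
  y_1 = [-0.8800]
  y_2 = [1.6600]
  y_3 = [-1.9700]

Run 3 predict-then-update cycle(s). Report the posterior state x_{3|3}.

step 1: x^-=[-3.1800]  P^-=[0.4800]  H_jac=[-6.3600]  S=[19.6558]  K=[-0.1553]  nu=[-10.9924]  x^+=[-1.4727]  P^+=[0.0059]
step 2: x^-=[-1.4727]  P^-=[0.2359]  H_jac=[-2.9455]  S=[2.2863]  K=[-0.3039]  nu=[-0.5090]  x^+=[-1.3181]  P^+=[0.0248]
step 3: x^-=[-1.3181]  P^-=[0.2548]  H_jac=[-2.6362]  S=[2.0104]  K=[-0.3341]  nu=[-3.7073]  x^+=[-0.0796]  P^+=[0.0304]

x_post = [-0.0796]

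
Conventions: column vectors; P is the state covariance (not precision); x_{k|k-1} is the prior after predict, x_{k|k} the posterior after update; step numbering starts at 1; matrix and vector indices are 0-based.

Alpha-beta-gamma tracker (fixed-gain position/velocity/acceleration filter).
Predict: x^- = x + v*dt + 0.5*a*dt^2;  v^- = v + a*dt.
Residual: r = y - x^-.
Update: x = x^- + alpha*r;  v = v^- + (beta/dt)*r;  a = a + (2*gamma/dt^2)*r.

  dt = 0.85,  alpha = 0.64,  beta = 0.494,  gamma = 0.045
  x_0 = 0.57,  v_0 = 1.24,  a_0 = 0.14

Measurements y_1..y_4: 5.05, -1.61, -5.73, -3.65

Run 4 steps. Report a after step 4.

step 1: x_pred=1.6746  r=3.3754  x^+=3.8348  v^+=3.3207  a^+=0.5605
step 2: x_pred=6.8599  r=-8.4699  x^+=1.4392  v^+=-1.1254  a^+=-0.4946
step 3: x_pred=0.3039  r=-6.0339  x^+=-3.5578  v^+=-5.0526  a^+=-1.2462
step 4: x_pred=-8.3027  r=4.6527  x^+=-5.3250  v^+=-3.4078  a^+=-0.6667

a_post = -0.6667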